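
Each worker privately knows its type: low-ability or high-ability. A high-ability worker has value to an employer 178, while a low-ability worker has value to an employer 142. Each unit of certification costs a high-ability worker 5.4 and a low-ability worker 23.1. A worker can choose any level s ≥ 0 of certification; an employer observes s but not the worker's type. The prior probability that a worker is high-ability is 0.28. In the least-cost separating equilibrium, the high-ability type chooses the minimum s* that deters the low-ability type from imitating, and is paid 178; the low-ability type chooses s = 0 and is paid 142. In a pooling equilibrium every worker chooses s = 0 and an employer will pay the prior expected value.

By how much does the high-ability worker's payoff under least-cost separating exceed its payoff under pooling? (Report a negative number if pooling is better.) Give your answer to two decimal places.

17.50

Least-cost separating signal: s* solves 142 = 178 − 23.1·s*, so s* = (178 − 142)/23.1 ≈ 1.5584.
High-ability type's separating payoff: 178 − 5.4 × s* = 178 − 5.4 × (178 − 142)/23.1 = 178 − 194.4/23.1 ≈ 169.5844.
Pooling payoff: 0.28 × 178 + 0.72 × 142 = 152.08.
Difference: 169.5844 − 152.08 = 17.5044, i.e. 17.50 to two decimal places.
The high-ability type prefers to separate.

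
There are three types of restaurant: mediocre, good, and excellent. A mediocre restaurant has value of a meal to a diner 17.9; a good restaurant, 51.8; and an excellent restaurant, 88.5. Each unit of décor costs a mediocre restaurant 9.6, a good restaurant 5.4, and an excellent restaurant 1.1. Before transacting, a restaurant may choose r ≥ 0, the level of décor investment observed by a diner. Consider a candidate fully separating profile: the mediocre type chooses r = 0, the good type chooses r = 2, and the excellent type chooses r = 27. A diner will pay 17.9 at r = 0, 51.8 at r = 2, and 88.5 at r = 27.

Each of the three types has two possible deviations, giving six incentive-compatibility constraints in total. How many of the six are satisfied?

Good (own payoff 51.8 − 5.4×2 = 41): to r=0 gives 17.9 → no gain ✓; to r=27 gives 88.5 − 5.4×27 = -57.3 → no gain ✓.
Mediocre (own payoff 17.9): to r=2 gives 51.8 − 9.6×2 = 32.6 → profitable ✗; to r=27 gives 88.5 − 9.6×27 = -170.7 → no gain ✓.
Excellent (own payoff 88.5 − 1.1×27 = 58.8): to r=0 gives 17.9 → no gain ✓; to r=2 gives 51.8 − 1.1×2 = 49.6 → no gain ✓.
5 of the 6 constraints hold; not an equilibrium.

5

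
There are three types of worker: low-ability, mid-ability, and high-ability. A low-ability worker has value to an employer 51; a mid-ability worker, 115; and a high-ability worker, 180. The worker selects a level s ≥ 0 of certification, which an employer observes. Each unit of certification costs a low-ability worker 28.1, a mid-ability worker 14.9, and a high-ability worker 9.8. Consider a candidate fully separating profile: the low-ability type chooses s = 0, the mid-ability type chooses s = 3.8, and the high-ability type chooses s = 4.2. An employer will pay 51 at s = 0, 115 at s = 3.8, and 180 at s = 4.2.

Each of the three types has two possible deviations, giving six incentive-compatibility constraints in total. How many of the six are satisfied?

4

High-ability (own payoff 180 − 9.8×4.2 = 138.84): to s=0 gives 51 → no gain ✓; to s=3.8 gives 115 − 9.8×3.8 = 77.76 → no gain ✓.
Low-ability (own payoff 51): to s=3.8 gives 115 − 28.1×3.8 = 8.22 → no gain ✓; to s=4.2 gives 180 − 28.1×4.2 = 61.98 → profitable ✗.
Mid-ability (own payoff 115 − 14.9×3.8 = 58.38): to s=0 gives 51 → no gain ✓; to s=4.2 gives 180 − 14.9×4.2 = 117.42 → profitable ✗.
4 of the 6 constraints hold; not an equilibrium.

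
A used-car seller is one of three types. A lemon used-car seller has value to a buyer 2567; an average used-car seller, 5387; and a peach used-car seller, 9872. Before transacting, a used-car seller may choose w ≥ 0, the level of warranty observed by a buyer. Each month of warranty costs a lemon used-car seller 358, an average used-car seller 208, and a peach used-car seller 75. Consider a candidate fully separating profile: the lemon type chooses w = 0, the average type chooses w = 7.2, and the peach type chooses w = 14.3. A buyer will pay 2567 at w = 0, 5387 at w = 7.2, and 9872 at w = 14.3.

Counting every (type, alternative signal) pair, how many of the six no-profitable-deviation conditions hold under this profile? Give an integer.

3

Lemon (own payoff 2567): to w=7.2 gives 5387 − 358×7.2 = 2809.4 → profitable ✗; to w=14.3 gives 9872 − 358×14.3 = 4752.6 → profitable ✗.
Peach (own payoff 9872 − 75×14.3 = 8799.5): to w=0 gives 2567 → no gain ✓; to w=7.2 gives 5387 − 75×7.2 = 4847 → no gain ✓.
Average (own payoff 5387 − 208×7.2 = 3889.4): to w=0 gives 2567 → no gain ✓; to w=14.3 gives 9872 − 208×14.3 = 6897.6 → profitable ✗.
3 of the 6 constraints hold; not an equilibrium.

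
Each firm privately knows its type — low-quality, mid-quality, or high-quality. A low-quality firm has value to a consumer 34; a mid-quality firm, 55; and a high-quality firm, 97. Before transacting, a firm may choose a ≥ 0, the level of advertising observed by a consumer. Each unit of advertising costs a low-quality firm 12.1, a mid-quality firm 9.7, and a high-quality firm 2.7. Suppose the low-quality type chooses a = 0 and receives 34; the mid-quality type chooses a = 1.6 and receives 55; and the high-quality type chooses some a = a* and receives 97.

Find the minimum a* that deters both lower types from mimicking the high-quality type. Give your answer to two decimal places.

Mid-quality type (on-path payoff 55 − 9.7×1.6 = 39.48) won't mimic when 39.48 ≥ 97 − 9.7·a*, i.e. a* ≥ 5.93.
Low-quality type (on-path payoff 34) won't mimic when 34 ≥ 97 − 12.1·a*, i.e. a* ≥ 5.21.
Both must hold, so a* = max(5.21, 5.93) = 5.93. The mid-quality type's constraint binds.

5.93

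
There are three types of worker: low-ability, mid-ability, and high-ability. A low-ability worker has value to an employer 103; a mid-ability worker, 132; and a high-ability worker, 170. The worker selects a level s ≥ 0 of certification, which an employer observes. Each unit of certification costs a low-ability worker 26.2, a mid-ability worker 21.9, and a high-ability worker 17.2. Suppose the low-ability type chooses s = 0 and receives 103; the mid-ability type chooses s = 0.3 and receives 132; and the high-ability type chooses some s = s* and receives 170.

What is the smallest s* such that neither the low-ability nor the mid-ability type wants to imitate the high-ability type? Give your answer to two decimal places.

Low-ability type (on-path payoff 103) won't mimic when 103 ≥ 170 − 26.2·s*, i.e. s* ≥ 2.56.
Mid-ability type (on-path payoff 132 − 21.9×0.3 = 125.43) won't mimic when 125.43 ≥ 170 − 21.9·s*, i.e. s* ≥ 2.04.
Both must hold, so s* = max(2.56, 2.04) = 2.56. The low-ability type's constraint binds.

2.56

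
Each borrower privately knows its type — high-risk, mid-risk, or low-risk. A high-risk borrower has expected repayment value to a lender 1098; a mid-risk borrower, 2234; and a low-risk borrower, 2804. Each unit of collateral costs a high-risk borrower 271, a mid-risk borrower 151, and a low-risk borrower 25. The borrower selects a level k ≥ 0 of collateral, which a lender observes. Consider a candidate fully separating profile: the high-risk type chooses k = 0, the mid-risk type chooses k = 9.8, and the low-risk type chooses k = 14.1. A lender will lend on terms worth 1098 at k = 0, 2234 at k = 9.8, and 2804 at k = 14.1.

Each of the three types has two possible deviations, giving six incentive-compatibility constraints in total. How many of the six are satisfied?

5

High-risk (own payoff 1098): to k=9.8 gives 2234 − 271×9.8 = -421.8 → no gain ✓; to k=14.1 gives 2804 − 271×14.1 = -1017.1 → no gain ✓.
Low-risk (own payoff 2804 − 25×14.1 = 2451.5): to k=0 gives 1098 → no gain ✓; to k=9.8 gives 2234 − 25×9.8 = 1989 → no gain ✓.
Mid-risk (own payoff 2234 − 151×9.8 = 754.2): to k=0 gives 1098 → profitable ✗; to k=14.1 gives 2804 − 151×14.1 = 674.9 → no gain ✓.
5 of the 6 constraints hold; not an equilibrium.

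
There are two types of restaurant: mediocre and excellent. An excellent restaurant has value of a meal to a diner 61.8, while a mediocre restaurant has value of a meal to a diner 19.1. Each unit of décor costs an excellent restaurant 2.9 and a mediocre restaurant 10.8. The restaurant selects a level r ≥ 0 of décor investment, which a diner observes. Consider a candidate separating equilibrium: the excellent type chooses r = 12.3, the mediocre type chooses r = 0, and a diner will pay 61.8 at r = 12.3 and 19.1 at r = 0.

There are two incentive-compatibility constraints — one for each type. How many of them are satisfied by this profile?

2

Excellent type: signal → 61.8 − 2.9 × 12.3 = 26.13; deviate to 0 → 19.1. IC holds (26.13 ≥ 19.1).
Mediocre type: stay at 0 → 19.1; mimic → 61.8 − 10.8 × 12.3 = -71.04. IC holds (19.1 ≥ -71.04).
2 of 2 constraints hold, so this is a separating equilibrium.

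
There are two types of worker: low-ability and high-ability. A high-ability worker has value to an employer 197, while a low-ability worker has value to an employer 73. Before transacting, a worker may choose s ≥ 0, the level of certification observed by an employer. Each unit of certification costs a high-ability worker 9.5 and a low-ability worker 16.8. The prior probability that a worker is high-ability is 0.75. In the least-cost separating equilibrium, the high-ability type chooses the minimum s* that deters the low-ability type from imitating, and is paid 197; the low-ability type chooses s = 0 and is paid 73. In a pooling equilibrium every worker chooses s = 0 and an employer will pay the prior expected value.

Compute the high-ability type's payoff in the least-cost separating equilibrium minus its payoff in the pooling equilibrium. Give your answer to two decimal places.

-39.12

Least-cost separating signal: s* solves 73 = 197 − 16.8·s*, so s* = (197 − 73)/16.8 ≈ 7.3810.
High-ability type's separating payoff: 197 − 9.5 × s* = 197 − 9.5 × (197 − 73)/16.8 = 197 − 1178/16.8 ≈ 126.8810.
Pooling payoff: 0.75 × 197 + 0.25 × 73 = 166.
Difference: 126.8810 − 166 = -39.119, i.e. -39.12 to two decimal places.
The high-ability type would prefer the pooling outcome.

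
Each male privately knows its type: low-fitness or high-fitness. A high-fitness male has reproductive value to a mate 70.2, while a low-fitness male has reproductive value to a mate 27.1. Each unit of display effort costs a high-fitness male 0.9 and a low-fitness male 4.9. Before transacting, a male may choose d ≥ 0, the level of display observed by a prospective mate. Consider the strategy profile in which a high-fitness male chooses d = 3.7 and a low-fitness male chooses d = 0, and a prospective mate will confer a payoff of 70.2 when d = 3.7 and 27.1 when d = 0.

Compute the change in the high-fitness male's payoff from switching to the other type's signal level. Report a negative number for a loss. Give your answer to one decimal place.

-39.8

Playing d = 3.7 the high-fitness male receives 70.2 − 0.9 × 3.7 = 66.87.
Deviating to d = 0 yields 27.1 instead.
Gain from deviating: 27.1 − 66.87 = -39.77, i.e. -39.8 to one decimal place.
The gain is negative, so the high-fitness type's incentive-compatibility constraint is satisfied.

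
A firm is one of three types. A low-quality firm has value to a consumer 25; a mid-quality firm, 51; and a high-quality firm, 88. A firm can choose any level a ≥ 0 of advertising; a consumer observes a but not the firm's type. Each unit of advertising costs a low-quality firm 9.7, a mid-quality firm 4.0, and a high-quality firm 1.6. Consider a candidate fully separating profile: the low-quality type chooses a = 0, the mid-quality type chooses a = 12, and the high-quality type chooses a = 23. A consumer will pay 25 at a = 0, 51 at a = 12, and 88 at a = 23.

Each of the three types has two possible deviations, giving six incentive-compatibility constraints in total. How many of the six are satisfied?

Low-quality (own payoff 25): to a=12 gives 51 − 9.7×12 = -65.4 → no gain ✓; to a=23 gives 88 − 9.7×23 = -135.1 → no gain ✓.
High-quality (own payoff 88 − 1.6×23 = 51.2): to a=0 gives 25 → no gain ✓; to a=12 gives 51 − 1.6×12 = 31.8 → no gain ✓.
Mid-quality (own payoff 51 − 4.0×12 = 3): to a=0 gives 25 → profitable ✗; to a=23 gives 88 − 4.0×23 = -4 → no gain ✓.
5 of the 6 constraints hold; not an equilibrium.

5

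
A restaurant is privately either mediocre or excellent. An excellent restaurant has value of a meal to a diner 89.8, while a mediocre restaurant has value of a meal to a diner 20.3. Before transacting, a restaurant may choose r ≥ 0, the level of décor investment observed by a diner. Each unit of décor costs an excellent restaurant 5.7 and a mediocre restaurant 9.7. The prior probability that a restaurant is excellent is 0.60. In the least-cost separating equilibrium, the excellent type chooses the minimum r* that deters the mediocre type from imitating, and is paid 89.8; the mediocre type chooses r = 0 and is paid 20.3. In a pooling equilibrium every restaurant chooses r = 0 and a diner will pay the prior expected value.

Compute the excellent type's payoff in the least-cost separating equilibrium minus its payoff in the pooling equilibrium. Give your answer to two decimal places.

-13.04

Least-cost separating signal: r* solves 20.3 = 89.8 − 9.7·r*, so r* = (89.8 − 20.3)/9.7 ≈ 7.1649.
Excellent type's separating payoff: 89.8 − 5.7 × r* = 89.8 − 5.7 × (89.8 − 20.3)/9.7 = 89.8 − 396.15/9.7 ≈ 48.9598.
Pooling payoff: 0.60 × 89.8 + 0.40 × 20.3 = 62.
Difference: 48.9598 − 62 = -13.0402, i.e. -13.04 to two decimal places.
The excellent type would prefer the pooling outcome.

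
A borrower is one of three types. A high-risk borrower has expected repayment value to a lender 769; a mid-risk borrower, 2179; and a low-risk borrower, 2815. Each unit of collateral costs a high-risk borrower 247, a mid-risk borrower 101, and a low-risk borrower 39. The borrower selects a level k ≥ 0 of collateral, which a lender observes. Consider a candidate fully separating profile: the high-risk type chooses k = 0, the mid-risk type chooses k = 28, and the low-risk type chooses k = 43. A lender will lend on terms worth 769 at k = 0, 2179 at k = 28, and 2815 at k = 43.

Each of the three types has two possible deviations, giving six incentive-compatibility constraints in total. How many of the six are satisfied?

Low-risk (own payoff 2815 − 39×43 = 1138): to k=0 gives 769 → no gain ✓; to k=28 gives 2179 − 39×28 = 1087 → no gain ✓.
Mid-risk (own payoff 2179 − 101×28 = -649): to k=0 gives 769 → profitable ✗; to k=43 gives 2815 − 101×43 = -1528 → no gain ✓.
High-risk (own payoff 769): to k=28 gives 2179 − 247×28 = -4737 → no gain ✓; to k=43 gives 2815 − 247×43 = -7806 → no gain ✓.
5 of the 6 constraints hold; not an equilibrium.

5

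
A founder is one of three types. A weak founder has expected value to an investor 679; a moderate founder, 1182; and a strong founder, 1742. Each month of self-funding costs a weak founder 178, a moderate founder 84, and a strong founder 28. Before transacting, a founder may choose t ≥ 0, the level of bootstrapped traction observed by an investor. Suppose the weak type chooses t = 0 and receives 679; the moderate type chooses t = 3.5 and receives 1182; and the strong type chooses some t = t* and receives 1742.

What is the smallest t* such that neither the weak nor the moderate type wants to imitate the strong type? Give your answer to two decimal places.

10.17

Weak type (on-path payoff 679) won't mimic when 679 ≥ 1742 − 178·t*, i.e. t* ≥ 5.97.
Moderate type (on-path payoff 1182 − 84×3.5 = 888) won't mimic when 888 ≥ 1742 − 84·t*, i.e. t* ≥ 10.17.
Both must hold, so t* = max(5.97, 10.17) = 10.17. The moderate type's constraint binds.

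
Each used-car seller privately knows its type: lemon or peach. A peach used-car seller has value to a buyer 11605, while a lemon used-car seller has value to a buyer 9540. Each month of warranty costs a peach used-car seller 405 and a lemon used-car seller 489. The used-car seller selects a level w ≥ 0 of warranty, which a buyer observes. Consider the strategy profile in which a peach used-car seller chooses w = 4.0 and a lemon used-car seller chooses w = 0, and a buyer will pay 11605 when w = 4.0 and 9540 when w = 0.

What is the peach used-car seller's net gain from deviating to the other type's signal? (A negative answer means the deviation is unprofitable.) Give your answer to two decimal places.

Playing w = 4.0 the peach used-car seller receives 11605 − 405 × 4.0 = 9985.
Deviating to w = 0 yields 9540 instead.
Gain from deviating: 9540 − 9985 = -445.00.
The gain is negative, so the peach type's incentive-compatibility constraint is satisfied.

-445.00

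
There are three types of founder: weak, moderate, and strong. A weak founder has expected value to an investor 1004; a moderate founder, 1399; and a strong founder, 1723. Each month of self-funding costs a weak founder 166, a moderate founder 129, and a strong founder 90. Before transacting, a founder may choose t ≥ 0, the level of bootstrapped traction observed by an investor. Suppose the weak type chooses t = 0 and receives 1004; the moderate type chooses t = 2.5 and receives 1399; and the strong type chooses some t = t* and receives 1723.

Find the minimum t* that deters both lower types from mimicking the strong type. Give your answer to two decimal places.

5.01

Weak type (on-path payoff 1004) won't mimic when 1004 ≥ 1723 − 166·t*, i.e. t* ≥ 4.33.
Moderate type (on-path payoff 1399 − 129×2.5 = 1076.5) won't mimic when 1076.5 ≥ 1723 − 129·t*, i.e. t* ≥ 5.01.
Both must hold, so t* = max(4.33, 5.01) = 5.01. The moderate type's constraint binds.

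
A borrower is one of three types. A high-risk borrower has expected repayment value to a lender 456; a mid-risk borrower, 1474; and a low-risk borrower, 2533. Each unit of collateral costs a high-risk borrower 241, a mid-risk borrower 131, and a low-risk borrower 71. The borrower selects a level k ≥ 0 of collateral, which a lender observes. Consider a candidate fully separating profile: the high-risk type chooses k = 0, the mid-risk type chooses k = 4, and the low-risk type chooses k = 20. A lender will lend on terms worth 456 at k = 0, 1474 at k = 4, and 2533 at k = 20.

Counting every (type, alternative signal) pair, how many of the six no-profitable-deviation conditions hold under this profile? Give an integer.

4

Low-risk (own payoff 2533 − 71×20 = 1113): to k=0 gives 456 → no gain ✓; to k=4 gives 1474 − 71×4 = 1190 → profitable ✗.
High-risk (own payoff 456): to k=4 gives 1474 − 241×4 = 510 → profitable ✗; to k=20 gives 2533 − 241×20 = -2287 → no gain ✓.
Mid-risk (own payoff 1474 − 131×4 = 950): to k=0 gives 456 → no gain ✓; to k=20 gives 2533 − 131×20 = -87 → no gain ✓.
4 of the 6 constraints hold; not an equilibrium.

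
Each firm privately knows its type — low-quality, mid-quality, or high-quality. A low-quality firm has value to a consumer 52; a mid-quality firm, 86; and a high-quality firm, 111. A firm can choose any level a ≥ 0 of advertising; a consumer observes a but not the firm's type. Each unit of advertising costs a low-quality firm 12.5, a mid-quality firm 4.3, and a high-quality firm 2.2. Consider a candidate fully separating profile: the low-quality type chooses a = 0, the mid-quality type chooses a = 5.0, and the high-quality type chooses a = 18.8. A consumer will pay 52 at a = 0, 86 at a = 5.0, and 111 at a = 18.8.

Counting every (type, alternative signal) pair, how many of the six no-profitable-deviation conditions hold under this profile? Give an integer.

High-quality (own payoff 111 − 2.2×18.8 = 69.64): to a=0 gives 52 → no gain ✓; to a=5.0 gives 86 − 2.2×5.0 = 75 → profitable ✗.
Low-quality (own payoff 52): to a=5.0 gives 86 − 12.5×5.0 = 23.5 → no gain ✓; to a=18.8 gives 111 − 12.5×18.8 = -124 → no gain ✓.
Mid-quality (own payoff 86 − 4.3×5.0 = 64.5): to a=0 gives 52 → no gain ✓; to a=18.8 gives 111 − 4.3×18.8 = 30.16 → no gain ✓.
5 of the 6 constraints hold; not an equilibrium.

5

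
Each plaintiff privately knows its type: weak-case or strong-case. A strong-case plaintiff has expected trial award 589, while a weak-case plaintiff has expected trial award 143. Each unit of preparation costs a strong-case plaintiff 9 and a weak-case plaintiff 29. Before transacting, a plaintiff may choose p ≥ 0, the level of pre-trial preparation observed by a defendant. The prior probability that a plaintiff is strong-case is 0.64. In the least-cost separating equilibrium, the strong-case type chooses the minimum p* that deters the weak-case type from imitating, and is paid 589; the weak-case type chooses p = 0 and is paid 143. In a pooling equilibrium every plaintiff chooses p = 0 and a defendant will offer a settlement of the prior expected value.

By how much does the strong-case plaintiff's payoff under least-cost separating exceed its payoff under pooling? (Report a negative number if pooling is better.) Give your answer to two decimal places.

Least-cost separating signal: p* solves 143 = 589 − 29·p*, so p* = (589 − 143)/29 ≈ 15.3793.
Strong-case type's separating payoff: 589 − 9 × p* = 589 − 9 × (589 − 143)/29 = 589 − 4014/29 ≈ 450.5862.
Pooling payoff: 0.64 × 589 + 0.36 × 143 = 428.44.
Difference: 450.5862 − 428.44 = 22.1462, i.e. 22.15 to two decimal places.
The strong-case type prefers to separate.

22.15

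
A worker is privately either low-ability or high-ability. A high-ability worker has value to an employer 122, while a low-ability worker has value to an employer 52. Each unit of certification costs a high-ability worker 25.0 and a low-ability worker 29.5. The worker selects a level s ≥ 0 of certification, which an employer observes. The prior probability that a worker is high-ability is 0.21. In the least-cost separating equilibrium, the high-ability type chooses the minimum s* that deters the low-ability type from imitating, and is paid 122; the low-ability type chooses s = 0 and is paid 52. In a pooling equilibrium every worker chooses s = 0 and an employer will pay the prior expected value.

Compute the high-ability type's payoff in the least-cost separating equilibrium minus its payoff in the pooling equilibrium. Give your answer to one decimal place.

Least-cost separating signal: s* solves 52 = 122 − 29.5·s*, so s* = (122 − 52)/29.5 ≈ 2.3729.
High-ability type's separating payoff: 122 − 25.0 × s* = 122 − 25.0 × (122 − 52)/29.5 = 122 − 1750/29.5 ≈ 62.678.
Pooling payoff: 0.21 × 122 + 0.79 × 52 = 66.7.
Difference: 62.678 − 66.7 = -4.022, i.e. -4.0 to one decimal place.
The high-ability type would prefer the pooling outcome.

-4.0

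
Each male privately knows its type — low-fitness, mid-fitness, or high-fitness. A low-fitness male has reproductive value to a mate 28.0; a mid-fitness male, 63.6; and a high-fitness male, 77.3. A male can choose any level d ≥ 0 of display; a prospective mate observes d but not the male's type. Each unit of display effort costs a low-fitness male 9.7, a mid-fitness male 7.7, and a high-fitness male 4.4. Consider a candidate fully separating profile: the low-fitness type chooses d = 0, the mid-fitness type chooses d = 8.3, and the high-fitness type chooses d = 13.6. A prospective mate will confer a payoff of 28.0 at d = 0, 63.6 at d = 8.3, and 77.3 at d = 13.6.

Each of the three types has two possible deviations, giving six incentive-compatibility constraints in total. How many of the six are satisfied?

High-fitness (own payoff 77.3 − 4.4×13.6 = 17.46): to d=0 gives 28.0 → profitable ✗; to d=8.3 gives 63.6 − 4.4×8.3 = 27.08 → profitable ✗.
Mid-fitness (own payoff 63.6 − 7.7×8.3 = -0.31): to d=0 gives 28.0 → profitable ✗; to d=13.6 gives 77.3 − 7.7×13.6 = -27.42 → no gain ✓.
Low-fitness (own payoff 28.0): to d=8.3 gives 63.6 − 9.7×8.3 = -16.91 → no gain ✓; to d=13.6 gives 77.3 − 9.7×13.6 = -54.62 → no gain ✓.
3 of the 6 constraints hold; not an equilibrium.

3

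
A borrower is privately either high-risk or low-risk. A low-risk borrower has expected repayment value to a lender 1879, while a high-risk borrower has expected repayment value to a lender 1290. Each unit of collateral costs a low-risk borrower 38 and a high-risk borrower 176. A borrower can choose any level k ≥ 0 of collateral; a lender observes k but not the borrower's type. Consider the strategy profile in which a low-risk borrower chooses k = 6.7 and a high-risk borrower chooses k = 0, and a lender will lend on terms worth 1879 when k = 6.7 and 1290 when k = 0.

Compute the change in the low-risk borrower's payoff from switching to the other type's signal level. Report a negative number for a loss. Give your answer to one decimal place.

-334.4

Playing k = 6.7 the low-risk borrower receives 1879 − 38 × 6.7 = 1624.4.
Deviating to k = 0 yields 1290 instead.
Gain from deviating: 1290 − 1624.4 = -334.4.
The gain is negative, so the low-risk type's incentive-compatibility constraint is satisfied.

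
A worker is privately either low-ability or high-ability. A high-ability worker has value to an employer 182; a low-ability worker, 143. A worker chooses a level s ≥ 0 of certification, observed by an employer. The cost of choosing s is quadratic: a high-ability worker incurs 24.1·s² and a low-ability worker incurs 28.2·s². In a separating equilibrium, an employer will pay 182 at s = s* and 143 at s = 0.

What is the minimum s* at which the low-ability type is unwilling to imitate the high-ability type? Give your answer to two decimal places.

The low-ability type at s = 0 receives 143; imitating at s* yields 182 − 28.2·s*².
Indifference: 143 = 182 − 28.2·s*², so s*² = (182 − 143) / 28.2 ≈ 1.3830.
s* = √1.3830 ≈ 1.18.

1.18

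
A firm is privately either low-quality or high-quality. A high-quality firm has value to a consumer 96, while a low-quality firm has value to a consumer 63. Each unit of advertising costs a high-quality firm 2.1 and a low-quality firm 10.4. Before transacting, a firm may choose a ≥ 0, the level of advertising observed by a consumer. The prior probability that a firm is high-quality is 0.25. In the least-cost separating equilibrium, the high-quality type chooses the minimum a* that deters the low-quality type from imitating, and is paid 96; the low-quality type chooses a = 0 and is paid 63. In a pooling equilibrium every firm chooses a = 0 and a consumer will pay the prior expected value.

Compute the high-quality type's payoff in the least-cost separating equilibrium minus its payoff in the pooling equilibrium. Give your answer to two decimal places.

18.09

Least-cost separating signal: a* solves 63 = 96 − 10.4·a*, so a* = (96 − 63)/10.4 ≈ 3.1731.
High-quality type's separating payoff: 96 − 2.1 × a* = 96 − 2.1 × (96 − 63)/10.4 = 96 − 69.3/10.4 ≈ 89.3365.
Pooling payoff: 0.25 × 96 + 0.75 × 63 = 71.25.
Difference: 89.3365 − 71.25 = 18.0865, i.e. 18.09 to two decimal places.
The high-quality type prefers to separate.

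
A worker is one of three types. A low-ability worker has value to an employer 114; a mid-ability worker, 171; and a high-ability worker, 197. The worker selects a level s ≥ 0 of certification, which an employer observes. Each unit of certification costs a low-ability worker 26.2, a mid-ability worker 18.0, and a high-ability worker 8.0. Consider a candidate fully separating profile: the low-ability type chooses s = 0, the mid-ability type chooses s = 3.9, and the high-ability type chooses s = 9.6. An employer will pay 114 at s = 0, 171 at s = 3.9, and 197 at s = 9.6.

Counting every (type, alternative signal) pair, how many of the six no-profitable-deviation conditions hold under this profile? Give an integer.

4

Mid-ability (own payoff 171 − 18.0×3.9 = 100.8): to s=0 gives 114 → profitable ✗; to s=9.6 gives 197 − 18.0×9.6 = 24.2 → no gain ✓.
High-ability (own payoff 197 − 8.0×9.6 = 120.2): to s=0 gives 114 → no gain ✓; to s=3.9 gives 171 − 8.0×3.9 = 139.8 → profitable ✗.
Low-ability (own payoff 114): to s=3.9 gives 171 − 26.2×3.9 = 68.82 → no gain ✓; to s=9.6 gives 197 − 26.2×9.6 = -54.52 → no gain ✓.
4 of the 6 constraints hold; not an equilibrium.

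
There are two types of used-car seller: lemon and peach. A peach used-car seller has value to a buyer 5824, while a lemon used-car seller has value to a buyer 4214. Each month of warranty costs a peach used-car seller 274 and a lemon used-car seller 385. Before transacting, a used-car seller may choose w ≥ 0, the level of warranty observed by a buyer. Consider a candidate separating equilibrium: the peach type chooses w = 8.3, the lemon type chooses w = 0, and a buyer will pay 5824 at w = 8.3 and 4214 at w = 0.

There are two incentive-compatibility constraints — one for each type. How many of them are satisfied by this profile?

Peach type: signal → 5824 − 274 × 8.3 = 3549.8; deviate to 0 → 4214. IC fails (3549.8 < 4214).
Lemon type: stay at 0 → 4214; mimic → 5824 − 385 × 8.3 = 2628.5. IC holds (4214 ≥ 2628.5).
1 of 2 constraints hold, so this profile is not an equilibrium.

1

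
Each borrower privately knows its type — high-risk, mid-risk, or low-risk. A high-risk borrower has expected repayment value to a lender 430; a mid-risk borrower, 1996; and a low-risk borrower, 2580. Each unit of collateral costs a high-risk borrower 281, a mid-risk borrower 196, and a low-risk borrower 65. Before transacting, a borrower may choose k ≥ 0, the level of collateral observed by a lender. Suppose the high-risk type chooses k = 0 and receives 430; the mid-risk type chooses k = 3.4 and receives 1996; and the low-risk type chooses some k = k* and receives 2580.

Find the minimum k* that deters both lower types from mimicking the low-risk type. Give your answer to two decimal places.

7.65

Mid-risk type (on-path payoff 1996 − 196×3.4 = 1329.6) won't mimic when 1329.6 ≥ 2580 − 196·k*, i.e. k* ≥ 6.38.
High-risk type (on-path payoff 430) won't mimic when 430 ≥ 2580 − 281·k*, i.e. k* ≥ 7.65.
Both must hold, so k* = max(7.65, 6.38) = 7.65. The high-risk type's constraint binds.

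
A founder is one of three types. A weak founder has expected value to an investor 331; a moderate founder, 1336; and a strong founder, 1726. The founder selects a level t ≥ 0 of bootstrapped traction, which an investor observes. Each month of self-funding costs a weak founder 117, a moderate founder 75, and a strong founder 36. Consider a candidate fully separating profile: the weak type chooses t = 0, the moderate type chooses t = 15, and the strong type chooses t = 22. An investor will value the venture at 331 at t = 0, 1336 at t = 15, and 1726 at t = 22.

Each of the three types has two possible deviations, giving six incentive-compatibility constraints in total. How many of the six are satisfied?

5

Weak (own payoff 331): to t=15 gives 1336 − 117×15 = -419 → no gain ✓; to t=22 gives 1726 − 117×22 = -848 → no gain ✓.
Strong (own payoff 1726 − 36×22 = 934): to t=0 gives 331 → no gain ✓; to t=15 gives 1336 − 36×15 = 796 → no gain ✓.
Moderate (own payoff 1336 − 75×15 = 211): to t=0 gives 331 → profitable ✗; to t=22 gives 1726 − 75×22 = 76 → no gain ✓.
5 of the 6 constraints hold; not an equilibrium.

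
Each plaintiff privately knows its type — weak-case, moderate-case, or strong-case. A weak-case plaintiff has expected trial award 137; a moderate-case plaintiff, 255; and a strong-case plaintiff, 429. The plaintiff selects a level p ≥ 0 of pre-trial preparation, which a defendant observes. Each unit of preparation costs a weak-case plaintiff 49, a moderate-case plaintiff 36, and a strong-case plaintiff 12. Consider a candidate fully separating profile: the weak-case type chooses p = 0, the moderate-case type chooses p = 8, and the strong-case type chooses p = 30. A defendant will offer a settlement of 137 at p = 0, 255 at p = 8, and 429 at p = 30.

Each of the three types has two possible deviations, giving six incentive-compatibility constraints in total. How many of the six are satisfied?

3

Strong-case (own payoff 429 − 12×30 = 69): to p=0 gives 137 → profitable ✗; to p=8 gives 255 − 12×8 = 159 → profitable ✗.
Moderate-case (own payoff 255 − 36×8 = -33): to p=0 gives 137 → profitable ✗; to p=30 gives 429 − 36×30 = -651 → no gain ✓.
Weak-case (own payoff 137): to p=8 gives 255 − 49×8 = -137 → no gain ✓; to p=30 gives 429 − 49×30 = -1041 → no gain ✓.
3 of the 6 constraints hold; not an equilibrium.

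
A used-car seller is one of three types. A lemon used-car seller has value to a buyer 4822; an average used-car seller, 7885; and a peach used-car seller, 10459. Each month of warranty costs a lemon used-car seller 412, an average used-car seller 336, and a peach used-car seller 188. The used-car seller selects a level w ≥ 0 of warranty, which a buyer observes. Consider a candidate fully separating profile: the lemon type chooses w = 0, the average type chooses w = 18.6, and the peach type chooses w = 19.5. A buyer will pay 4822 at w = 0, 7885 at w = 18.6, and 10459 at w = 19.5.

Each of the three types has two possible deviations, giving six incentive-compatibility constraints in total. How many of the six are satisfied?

4

Peach (own payoff 10459 − 188×19.5 = 6793): to w=0 gives 4822 → no gain ✓; to w=18.6 gives 7885 − 188×18.6 = 4388.2 → no gain ✓.
Lemon (own payoff 4822): to w=18.6 gives 7885 − 412×18.6 = 221.8 → no gain ✓; to w=19.5 gives 10459 − 412×19.5 = 2425 → no gain ✓.
Average (own payoff 7885 − 336×18.6 = 1635.4): to w=0 gives 4822 → profitable ✗; to w=19.5 gives 10459 − 336×19.5 = 3907 → profitable ✗.
4 of the 6 constraints hold; not an equilibrium.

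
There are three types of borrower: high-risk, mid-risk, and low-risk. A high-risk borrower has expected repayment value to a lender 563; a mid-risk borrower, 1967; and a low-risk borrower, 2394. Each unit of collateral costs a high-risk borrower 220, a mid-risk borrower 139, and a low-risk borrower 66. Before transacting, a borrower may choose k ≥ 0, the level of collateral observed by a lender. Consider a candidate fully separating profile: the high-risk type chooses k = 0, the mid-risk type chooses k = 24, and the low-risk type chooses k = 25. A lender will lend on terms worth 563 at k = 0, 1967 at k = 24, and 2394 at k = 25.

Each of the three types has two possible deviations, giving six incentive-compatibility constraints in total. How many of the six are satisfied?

4

Low-risk (own payoff 2394 − 66×25 = 744): to k=0 gives 563 → no gain ✓; to k=24 gives 1967 − 66×24 = 383 → no gain ✓.
Mid-risk (own payoff 1967 − 139×24 = -1369): to k=0 gives 563 → profitable ✗; to k=25 gives 2394 − 139×25 = -1081 → profitable ✗.
High-risk (own payoff 563): to k=24 gives 1967 − 220×24 = -3313 → no gain ✓; to k=25 gives 2394 − 220×25 = -3106 → no gain ✓.
4 of the 6 constraints hold; not an equilibrium.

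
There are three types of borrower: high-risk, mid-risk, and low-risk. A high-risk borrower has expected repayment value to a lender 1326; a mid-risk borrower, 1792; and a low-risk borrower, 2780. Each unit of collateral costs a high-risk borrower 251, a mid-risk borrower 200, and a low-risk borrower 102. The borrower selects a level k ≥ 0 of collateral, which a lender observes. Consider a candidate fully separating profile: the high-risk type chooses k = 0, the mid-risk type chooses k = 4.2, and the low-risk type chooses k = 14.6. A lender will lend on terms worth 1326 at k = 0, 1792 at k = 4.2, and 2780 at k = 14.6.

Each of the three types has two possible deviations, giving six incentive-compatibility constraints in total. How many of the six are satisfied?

Low-risk (own payoff 2780 − 102×14.6 = 1290.8): to k=0 gives 1326 → profitable ✗; to k=4.2 gives 1792 − 102×4.2 = 1363.6 → profitable ✗.
Mid-risk (own payoff 1792 − 200×4.2 = 952): to k=0 gives 1326 → profitable ✗; to k=14.6 gives 2780 − 200×14.6 = -140 → no gain ✓.
High-risk (own payoff 1326): to k=4.2 gives 1792 − 251×4.2 = 737.8 → no gain ✓; to k=14.6 gives 2780 − 251×14.6 = -884.6 → no gain ✓.
3 of the 6 constraints hold; not an equilibrium.

3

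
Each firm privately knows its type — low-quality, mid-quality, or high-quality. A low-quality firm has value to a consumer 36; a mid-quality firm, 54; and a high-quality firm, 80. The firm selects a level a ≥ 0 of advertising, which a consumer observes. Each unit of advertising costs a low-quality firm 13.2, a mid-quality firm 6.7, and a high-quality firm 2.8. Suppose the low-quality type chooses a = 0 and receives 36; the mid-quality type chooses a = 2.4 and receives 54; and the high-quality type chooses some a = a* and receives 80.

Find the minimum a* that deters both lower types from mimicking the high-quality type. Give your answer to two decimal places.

6.28

Low-quality type (on-path payoff 36) won't mimic when 36 ≥ 80 − 13.2·a*, i.e. a* ≥ 3.33.
Mid-quality type (on-path payoff 54 − 6.7×2.4 = 37.92) won't mimic when 37.92 ≥ 80 − 6.7·a*, i.e. a* ≥ 6.28.
Both must hold, so a* = max(3.33, 6.28) = 6.28. The mid-quality type's constraint binds.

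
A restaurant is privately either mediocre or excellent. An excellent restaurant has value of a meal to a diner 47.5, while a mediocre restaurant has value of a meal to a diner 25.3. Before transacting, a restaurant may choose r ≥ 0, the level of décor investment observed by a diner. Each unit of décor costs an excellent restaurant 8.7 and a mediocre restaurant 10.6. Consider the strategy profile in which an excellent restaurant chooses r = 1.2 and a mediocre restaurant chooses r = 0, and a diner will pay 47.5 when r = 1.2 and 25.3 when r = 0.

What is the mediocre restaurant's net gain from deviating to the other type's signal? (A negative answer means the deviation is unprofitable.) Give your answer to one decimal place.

9.5

Playing r = 0 the mediocre restaurant receives 25.3.
Deviating to r = 1.2 brings payment 47.5 at cost 10.6 × 1.2 = 12.72, netting 34.78.
Gain from deviating: 34.78 − 25.3 = 9.48, i.e. 9.5 to one decimal place.
The gain is positive, so the mediocre type's incentive-compatibility constraint is violated — this profile is not a separating equilibrium.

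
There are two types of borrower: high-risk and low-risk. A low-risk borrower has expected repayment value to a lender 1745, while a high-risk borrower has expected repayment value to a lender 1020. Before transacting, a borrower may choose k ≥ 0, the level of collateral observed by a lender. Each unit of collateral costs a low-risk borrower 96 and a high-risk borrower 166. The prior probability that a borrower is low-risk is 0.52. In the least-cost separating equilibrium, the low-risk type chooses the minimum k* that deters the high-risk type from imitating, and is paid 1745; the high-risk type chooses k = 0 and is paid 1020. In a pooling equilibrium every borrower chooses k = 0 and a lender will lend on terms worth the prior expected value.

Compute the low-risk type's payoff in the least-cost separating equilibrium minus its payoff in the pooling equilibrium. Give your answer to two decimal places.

Least-cost separating signal: k* solves 1020 = 1745 − 166·k*, so k* = (1745 − 1020)/166 ≈ 4.3675.
Low-risk type's separating payoff: 1745 − 96 × k* = 1745 − 96 × (1745 − 1020)/166 = 1745 − 69600/166 ≈ 1325.7229.
Pooling payoff: 0.52 × 1745 + 0.48 × 1020 = 1397.
Difference: 1325.7229 − 1397 = -71.2771, i.e. -71.28 to two decimal places.
The low-risk type would prefer the pooling outcome.

-71.28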